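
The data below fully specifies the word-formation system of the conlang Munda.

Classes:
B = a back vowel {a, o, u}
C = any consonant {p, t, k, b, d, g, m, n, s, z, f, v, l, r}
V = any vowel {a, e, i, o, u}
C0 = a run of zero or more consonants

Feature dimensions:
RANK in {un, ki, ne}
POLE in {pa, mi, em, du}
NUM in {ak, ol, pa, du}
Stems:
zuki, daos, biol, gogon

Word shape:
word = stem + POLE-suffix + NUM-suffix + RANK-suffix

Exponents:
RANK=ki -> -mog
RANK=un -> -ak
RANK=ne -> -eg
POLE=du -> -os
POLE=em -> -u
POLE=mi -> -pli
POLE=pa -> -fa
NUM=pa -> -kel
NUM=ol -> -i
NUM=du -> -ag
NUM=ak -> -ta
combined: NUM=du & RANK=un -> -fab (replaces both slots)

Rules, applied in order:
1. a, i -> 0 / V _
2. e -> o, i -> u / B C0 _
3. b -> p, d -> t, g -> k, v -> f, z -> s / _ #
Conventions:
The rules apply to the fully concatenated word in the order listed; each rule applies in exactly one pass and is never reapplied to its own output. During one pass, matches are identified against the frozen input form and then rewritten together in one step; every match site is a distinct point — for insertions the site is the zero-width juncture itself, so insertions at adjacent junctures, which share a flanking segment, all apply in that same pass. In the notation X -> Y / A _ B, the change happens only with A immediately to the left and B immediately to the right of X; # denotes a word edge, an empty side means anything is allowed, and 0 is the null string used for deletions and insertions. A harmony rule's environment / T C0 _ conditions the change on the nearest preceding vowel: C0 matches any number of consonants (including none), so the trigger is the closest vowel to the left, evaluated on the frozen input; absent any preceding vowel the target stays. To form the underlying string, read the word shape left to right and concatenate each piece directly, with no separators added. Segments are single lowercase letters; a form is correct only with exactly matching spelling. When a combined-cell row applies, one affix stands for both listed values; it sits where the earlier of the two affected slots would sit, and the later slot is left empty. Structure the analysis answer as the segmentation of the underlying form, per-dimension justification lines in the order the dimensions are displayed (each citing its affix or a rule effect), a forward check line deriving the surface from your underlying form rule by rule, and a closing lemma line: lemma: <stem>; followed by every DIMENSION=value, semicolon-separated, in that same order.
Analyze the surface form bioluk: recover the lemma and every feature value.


underlying: biol-u-i-ak
RANK=un - signalled by the affix -ak
POLE=em - signalled by the affix -u
NUM=ol - signalled by the affix -i
check: bioluiak -> bioluk -> bioluk -> bioluk
lemma: biol; RANK=un; POLE=em; NUM=ol


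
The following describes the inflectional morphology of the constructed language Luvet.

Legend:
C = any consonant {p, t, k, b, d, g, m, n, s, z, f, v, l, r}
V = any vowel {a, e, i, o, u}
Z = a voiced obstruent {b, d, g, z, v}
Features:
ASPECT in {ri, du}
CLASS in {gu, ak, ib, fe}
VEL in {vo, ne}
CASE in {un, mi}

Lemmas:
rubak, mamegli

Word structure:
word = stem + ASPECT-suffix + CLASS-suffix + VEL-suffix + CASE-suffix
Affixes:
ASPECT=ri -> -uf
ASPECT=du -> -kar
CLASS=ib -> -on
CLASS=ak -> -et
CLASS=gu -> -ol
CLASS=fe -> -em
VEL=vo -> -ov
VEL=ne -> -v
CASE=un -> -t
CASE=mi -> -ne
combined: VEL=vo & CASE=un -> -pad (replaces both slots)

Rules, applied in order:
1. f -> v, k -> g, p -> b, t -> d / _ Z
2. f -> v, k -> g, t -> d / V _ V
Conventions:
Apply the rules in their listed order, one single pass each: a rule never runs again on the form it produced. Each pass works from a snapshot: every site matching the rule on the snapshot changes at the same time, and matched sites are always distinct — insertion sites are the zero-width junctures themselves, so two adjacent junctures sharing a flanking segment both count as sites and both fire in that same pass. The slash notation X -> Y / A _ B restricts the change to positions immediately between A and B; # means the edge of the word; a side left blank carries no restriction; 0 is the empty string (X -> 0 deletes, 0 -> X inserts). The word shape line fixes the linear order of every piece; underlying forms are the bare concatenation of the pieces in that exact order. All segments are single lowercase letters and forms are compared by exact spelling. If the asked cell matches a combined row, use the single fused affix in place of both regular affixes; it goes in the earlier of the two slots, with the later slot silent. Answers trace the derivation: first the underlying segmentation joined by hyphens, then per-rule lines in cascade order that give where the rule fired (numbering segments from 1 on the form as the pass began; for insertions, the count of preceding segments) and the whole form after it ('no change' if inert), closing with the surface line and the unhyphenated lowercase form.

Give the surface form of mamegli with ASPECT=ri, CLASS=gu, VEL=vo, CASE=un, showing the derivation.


underlying: mamegli-uf-ol-pad
1. f -> v, k -> g, p -> b, t -> d / _ Z: no change
2. f -> v, k -> g, t -> d / V _ V: fires at position(s) 9: mamegliuvolpad
surface: mamegliuvolpad


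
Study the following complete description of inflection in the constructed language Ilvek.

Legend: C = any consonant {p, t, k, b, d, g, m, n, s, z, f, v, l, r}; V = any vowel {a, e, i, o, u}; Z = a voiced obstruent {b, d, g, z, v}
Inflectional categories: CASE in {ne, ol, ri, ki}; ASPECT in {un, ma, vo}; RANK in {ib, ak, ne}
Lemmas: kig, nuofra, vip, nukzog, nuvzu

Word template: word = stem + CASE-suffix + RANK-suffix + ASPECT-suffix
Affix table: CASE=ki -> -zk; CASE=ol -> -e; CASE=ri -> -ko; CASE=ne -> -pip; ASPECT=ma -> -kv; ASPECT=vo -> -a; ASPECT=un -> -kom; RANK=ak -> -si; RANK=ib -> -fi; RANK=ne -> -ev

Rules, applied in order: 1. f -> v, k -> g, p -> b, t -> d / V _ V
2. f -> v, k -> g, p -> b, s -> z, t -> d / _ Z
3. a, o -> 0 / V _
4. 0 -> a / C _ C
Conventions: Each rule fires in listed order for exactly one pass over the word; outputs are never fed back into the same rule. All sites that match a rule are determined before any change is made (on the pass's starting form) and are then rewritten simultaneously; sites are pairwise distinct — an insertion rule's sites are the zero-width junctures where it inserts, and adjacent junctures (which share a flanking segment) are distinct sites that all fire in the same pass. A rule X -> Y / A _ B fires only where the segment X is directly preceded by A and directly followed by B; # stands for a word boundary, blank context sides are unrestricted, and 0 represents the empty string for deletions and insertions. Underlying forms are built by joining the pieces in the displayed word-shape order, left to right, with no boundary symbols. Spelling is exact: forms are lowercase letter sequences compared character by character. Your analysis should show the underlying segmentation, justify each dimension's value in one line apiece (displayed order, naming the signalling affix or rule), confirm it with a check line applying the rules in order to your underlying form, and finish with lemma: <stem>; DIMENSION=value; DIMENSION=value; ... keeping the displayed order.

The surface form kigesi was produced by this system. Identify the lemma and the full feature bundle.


underlying: kig-e-si-a
CASE=ol - signalled by the affix -e
ASPECT=vo - signalled by the affix -a
RANK=ak - signalled by the affix -si
check: kigesia -> kigesia -> kigesia -> kigesi -> kigesi
lemma: kig; CASE=ol; ASPECT=vo; RANK=ak


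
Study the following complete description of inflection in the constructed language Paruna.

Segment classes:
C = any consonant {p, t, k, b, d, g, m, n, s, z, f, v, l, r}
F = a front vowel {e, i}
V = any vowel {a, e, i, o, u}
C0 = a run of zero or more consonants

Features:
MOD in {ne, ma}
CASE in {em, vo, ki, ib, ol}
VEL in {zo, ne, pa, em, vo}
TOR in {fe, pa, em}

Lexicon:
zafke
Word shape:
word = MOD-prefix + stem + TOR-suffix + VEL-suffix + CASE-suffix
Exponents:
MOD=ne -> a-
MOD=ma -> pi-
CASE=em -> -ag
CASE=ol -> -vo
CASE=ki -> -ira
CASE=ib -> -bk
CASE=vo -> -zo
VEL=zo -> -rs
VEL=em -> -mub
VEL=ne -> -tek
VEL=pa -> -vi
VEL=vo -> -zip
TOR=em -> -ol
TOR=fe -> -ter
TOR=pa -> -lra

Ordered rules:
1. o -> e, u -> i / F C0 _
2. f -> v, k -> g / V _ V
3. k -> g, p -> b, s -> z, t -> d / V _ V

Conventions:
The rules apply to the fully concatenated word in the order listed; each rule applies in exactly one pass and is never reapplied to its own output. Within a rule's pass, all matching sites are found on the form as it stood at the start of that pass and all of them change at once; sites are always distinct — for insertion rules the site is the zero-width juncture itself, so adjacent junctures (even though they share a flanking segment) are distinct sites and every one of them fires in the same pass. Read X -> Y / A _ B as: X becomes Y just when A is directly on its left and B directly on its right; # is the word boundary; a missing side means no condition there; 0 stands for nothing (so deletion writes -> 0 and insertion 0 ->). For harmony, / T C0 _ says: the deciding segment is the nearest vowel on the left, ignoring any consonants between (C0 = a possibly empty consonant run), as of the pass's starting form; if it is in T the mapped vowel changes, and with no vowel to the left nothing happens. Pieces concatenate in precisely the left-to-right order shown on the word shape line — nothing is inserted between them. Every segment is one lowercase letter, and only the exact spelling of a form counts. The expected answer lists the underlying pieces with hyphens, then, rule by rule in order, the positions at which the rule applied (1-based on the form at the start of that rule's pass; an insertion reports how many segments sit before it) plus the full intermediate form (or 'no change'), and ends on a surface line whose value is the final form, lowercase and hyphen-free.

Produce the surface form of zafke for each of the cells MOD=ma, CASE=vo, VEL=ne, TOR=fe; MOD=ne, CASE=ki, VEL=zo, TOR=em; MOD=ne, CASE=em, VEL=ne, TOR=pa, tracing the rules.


cell MOD=ma, CASE=vo, VEL=ne, TOR=fe:
underlying: pi-zafke-ter-tek-zo
1. o -> e, u -> i / F C0 _: fires at position(s) 15: pizafketertekze
2. f -> v, k -> g / V _ V: no change
3. k -> g, p -> b, s -> z, t -> d / V _ V: fires at position(s) 8: pizafkedertekze
surface: pizafkedertekze

cell MOD=ne, CASE=ki, VEL=zo, TOR=em:
underlying: a-zafke-ol-rs-ira
1. o -> e, u -> i / F C0 _: fires at position(s) 7: azafkeelrsira
2. f -> v, k -> g / V _ V: no change
3. k -> g, p -> b, s -> z, t -> d / V _ V: no change
surface: azafkeelrsira

cell MOD=ne, CASE=em, VEL=ne, TOR=pa:
underlying: a-zafke-lra-tek-ag
1. o -> e, u -> i / F C0 _: no change
2. f -> v, k -> g / V _ V: fires at position(s) 12: azafkelrategag
3. k -> g, p -> b, s -> z, t -> d / V _ V: fires at position(s) 10: azafkelradegag
surface: azafkelradegag


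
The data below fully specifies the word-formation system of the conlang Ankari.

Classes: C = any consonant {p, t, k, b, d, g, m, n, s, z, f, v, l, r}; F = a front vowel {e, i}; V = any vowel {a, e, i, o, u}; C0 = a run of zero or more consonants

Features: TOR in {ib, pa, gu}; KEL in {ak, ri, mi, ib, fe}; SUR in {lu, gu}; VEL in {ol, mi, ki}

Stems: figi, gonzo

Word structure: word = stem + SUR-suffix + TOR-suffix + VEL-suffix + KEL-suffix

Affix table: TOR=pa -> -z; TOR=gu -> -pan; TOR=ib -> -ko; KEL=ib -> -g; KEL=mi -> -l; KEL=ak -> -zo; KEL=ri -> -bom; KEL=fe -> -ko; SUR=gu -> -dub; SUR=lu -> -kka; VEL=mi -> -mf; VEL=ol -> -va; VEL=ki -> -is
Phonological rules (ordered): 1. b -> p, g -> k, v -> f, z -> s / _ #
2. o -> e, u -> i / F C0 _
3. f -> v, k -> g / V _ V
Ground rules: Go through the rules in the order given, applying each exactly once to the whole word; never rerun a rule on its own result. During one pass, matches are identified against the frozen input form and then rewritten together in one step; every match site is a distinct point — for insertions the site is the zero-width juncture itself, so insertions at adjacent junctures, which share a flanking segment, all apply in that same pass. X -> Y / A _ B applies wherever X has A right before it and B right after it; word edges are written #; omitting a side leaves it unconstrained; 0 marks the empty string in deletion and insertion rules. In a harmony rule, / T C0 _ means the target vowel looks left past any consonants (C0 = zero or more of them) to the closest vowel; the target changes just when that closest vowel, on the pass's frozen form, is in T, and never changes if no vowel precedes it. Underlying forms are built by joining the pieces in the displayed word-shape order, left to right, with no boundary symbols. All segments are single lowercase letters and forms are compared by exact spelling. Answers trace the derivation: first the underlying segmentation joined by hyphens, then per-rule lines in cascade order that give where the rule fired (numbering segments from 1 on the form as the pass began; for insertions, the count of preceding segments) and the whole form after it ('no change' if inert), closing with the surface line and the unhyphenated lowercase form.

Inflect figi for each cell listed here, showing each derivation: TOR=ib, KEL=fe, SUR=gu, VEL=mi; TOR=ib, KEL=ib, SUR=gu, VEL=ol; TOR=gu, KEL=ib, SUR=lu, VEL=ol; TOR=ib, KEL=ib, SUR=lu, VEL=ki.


cell TOR=ib, KEL=fe, SUR=gu, VEL=mi:
underlying: figi-dub-ko-mf-ko
1. b -> p, g -> k, v -> f, z -> s / _ #: no change
2. o -> e, u -> i / F C0 _: fires at position(s) 6: figidibkomfko
3. f -> v, k -> g / V _ V: no change
surface: figidibkomfko

cell TOR=ib, KEL=ib, SUR=gu, VEL=ol:
underlying: figi-dub-ko-va-g
1. b -> p, g -> k, v -> f, z -> s / _ #: fires at position(s) 12: figidubkovak
2. o -> e, u -> i / F C0 _: fires at position(s) 6: figidibkovak
3. f -> v, k -> g / V _ V: no change
surface: figidibkovak

cell TOR=gu, KEL=ib, SUR=lu, VEL=ol:
underlying: figi-kka-pan-va-g
1. b -> p, g -> k, v -> f, z -> s / _ #: fires at position(s) 13: figikkapanvak
2. o -> e, u -> i / F C0 _: no change
3. f -> v, k -> g / V _ V: no change
surface: figikkapanvak

cell TOR=ib, KEL=ib, SUR=lu, VEL=ki:
underlying: figi-kka-ko-is-g
1. b -> p, g -> k, v -> f, z -> s / _ #: fires at position(s) 12: figikkakoisk
2. o -> e, u -> i / F C0 _: no change
3. f -> v, k -> g / V _ V: fires at position(s) 8: figikkagoisk
surface: figikkagoisk


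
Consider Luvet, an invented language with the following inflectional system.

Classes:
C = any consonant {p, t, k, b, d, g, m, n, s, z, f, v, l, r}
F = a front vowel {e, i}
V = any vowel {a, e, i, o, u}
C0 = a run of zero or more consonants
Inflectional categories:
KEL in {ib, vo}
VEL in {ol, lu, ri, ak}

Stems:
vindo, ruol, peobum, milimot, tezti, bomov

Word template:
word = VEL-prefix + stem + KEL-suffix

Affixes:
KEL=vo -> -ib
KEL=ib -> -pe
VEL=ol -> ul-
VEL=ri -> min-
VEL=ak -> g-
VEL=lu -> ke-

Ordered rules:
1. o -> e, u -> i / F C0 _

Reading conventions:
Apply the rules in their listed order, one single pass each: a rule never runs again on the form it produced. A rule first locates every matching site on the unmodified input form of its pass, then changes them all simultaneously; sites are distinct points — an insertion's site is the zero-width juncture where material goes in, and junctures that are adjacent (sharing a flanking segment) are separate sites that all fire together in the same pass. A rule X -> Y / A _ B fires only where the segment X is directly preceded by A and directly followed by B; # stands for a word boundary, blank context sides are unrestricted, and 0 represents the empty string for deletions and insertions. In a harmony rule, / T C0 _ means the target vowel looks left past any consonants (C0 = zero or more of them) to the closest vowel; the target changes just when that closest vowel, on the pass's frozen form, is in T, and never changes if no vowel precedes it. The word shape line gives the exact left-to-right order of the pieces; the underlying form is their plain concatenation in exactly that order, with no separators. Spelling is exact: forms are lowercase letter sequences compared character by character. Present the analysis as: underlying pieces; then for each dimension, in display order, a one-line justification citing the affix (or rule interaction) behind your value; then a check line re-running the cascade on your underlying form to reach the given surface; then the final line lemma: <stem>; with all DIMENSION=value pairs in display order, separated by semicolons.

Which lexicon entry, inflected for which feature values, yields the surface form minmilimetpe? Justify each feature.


underlying: min-milimot-pe
KEL=ib - signalled by the affix -pe
VEL=ri - signalled by the affix min-
check: minmilimotpe -> minmilimetpe
lemma: milimot; KEL=ib; VEL=ri


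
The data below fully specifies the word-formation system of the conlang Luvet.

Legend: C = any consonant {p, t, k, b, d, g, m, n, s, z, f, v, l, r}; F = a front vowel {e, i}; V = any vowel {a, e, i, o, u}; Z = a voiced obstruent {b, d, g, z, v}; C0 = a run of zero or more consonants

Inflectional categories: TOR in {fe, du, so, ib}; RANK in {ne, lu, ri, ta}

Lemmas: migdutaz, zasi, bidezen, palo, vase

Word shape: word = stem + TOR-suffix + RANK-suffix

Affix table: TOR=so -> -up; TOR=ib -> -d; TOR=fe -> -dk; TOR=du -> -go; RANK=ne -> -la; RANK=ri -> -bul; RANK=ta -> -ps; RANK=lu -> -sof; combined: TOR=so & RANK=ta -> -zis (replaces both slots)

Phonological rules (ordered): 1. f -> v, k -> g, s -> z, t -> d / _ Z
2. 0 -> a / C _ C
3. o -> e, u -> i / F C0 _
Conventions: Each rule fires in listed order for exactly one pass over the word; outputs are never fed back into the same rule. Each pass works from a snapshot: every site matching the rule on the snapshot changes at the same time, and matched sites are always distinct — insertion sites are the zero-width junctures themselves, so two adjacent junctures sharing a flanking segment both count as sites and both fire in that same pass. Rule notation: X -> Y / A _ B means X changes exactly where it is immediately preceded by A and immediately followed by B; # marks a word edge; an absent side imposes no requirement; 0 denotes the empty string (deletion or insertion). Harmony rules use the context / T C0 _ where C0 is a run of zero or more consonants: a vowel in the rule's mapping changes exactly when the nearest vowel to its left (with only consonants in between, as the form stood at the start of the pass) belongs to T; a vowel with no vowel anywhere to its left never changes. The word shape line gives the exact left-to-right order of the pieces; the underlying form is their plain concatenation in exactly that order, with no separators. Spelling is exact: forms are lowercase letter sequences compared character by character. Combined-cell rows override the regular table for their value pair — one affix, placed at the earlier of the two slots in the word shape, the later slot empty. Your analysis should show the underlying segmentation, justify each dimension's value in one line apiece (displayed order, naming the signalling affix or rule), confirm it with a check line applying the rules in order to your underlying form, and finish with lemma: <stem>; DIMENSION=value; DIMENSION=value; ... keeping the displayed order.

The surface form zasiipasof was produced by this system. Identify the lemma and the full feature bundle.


underlying: zasi-up-sof
TOR=so - signalled by the affix -up
RANK=lu - signalled by the affix -sof
check: zasiupsof -> zasiupsof -> zasiupasof -> zasiipasof
lemma: zasi; TOR=so; RANK=lu


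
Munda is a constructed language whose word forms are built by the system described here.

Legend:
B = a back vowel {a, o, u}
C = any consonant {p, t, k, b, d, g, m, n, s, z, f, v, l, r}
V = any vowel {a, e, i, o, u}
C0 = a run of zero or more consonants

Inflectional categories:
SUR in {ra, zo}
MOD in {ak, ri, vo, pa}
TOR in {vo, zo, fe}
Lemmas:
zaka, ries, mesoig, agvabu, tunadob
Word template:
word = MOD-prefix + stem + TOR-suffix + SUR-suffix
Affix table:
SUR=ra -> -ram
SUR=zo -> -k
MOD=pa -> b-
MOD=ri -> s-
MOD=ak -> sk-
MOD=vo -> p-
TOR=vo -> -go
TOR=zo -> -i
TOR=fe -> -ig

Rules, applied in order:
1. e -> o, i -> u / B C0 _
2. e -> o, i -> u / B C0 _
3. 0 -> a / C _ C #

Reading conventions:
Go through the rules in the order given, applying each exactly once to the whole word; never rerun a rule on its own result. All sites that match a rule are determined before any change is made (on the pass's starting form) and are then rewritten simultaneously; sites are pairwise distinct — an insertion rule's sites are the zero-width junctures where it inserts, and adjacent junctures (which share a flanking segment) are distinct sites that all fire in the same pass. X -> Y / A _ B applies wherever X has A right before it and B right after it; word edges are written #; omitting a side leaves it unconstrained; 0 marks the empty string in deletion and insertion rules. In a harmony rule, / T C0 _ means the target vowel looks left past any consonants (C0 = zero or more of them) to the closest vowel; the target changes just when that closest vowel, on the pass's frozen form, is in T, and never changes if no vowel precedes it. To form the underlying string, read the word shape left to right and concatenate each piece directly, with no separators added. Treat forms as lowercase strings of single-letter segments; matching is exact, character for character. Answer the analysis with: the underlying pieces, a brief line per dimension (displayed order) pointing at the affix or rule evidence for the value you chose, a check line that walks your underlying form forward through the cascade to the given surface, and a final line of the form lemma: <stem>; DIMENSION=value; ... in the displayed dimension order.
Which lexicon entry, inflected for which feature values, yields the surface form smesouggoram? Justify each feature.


underlying: s-mesoig-go-ram
SUR=ra - signalled by the affix -ram
MOD=ri - signalled by the affix s-
TOR=vo - signalled by the affix -go
check: smesoiggoram -> smesouggoram -> smesouggoram -> smesouggoram
lemma: mesoig; SUR=ra; MOD=ri; TOR=vo


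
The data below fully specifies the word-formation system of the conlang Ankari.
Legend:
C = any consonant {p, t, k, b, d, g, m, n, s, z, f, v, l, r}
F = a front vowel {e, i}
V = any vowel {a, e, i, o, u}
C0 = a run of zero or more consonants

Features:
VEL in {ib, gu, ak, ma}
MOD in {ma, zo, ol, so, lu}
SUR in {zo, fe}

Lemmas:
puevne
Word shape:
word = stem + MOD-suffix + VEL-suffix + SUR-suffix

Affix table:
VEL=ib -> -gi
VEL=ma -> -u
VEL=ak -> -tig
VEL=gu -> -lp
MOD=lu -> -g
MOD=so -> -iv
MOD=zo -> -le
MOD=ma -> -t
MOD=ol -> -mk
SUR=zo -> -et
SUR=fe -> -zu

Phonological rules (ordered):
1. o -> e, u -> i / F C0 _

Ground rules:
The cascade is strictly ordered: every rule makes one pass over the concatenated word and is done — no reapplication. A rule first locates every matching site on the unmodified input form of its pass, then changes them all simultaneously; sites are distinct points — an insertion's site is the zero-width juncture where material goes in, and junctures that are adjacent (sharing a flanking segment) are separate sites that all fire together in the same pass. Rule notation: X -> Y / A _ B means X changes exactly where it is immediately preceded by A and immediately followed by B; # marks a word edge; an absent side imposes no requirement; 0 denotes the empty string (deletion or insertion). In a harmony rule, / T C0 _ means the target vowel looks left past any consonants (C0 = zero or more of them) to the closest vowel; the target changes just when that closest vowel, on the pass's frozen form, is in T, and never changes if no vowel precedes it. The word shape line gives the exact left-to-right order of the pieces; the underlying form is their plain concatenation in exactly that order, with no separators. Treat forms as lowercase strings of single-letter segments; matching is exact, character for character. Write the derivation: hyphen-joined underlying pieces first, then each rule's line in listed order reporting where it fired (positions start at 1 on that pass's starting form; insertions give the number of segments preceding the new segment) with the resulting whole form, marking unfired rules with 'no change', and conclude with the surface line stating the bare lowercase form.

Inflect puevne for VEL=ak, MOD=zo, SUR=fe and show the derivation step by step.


underlying: puevne-le-tig-zu
1. o -> e, u -> i / F C0 _: fires at position(s) 13: puevneletigzi
surface: puevneletigzi


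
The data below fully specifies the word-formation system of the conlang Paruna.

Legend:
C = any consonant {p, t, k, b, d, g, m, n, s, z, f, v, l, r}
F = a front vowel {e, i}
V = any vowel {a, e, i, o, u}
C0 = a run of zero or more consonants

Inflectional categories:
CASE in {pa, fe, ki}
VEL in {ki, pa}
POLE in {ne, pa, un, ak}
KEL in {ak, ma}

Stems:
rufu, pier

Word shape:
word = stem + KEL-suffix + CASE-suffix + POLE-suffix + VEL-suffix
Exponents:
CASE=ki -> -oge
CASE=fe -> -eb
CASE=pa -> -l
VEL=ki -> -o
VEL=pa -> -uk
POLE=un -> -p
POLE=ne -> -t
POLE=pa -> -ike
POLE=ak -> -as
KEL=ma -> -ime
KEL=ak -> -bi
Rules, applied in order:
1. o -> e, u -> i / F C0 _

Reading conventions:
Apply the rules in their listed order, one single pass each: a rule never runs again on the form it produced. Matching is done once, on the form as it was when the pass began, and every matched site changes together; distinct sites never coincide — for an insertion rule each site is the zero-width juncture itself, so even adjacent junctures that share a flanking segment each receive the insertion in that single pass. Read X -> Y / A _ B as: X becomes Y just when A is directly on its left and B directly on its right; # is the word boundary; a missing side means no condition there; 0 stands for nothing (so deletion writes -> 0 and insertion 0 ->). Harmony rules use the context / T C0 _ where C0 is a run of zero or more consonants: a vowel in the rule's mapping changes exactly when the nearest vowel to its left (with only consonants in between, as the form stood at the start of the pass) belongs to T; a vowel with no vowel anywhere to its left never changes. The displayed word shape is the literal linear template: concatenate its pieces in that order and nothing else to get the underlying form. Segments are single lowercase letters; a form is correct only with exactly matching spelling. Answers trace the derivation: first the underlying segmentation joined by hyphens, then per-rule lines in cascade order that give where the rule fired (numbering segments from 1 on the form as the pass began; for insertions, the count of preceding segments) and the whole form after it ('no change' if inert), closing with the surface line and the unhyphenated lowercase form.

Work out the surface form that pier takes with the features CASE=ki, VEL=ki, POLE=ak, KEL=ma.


underlying: pier-ime-oge-as-o
1. o -> e, u -> i / F C0 _: fires at position(s) 8: pierimeegeaso
surface: pierimeegeaso


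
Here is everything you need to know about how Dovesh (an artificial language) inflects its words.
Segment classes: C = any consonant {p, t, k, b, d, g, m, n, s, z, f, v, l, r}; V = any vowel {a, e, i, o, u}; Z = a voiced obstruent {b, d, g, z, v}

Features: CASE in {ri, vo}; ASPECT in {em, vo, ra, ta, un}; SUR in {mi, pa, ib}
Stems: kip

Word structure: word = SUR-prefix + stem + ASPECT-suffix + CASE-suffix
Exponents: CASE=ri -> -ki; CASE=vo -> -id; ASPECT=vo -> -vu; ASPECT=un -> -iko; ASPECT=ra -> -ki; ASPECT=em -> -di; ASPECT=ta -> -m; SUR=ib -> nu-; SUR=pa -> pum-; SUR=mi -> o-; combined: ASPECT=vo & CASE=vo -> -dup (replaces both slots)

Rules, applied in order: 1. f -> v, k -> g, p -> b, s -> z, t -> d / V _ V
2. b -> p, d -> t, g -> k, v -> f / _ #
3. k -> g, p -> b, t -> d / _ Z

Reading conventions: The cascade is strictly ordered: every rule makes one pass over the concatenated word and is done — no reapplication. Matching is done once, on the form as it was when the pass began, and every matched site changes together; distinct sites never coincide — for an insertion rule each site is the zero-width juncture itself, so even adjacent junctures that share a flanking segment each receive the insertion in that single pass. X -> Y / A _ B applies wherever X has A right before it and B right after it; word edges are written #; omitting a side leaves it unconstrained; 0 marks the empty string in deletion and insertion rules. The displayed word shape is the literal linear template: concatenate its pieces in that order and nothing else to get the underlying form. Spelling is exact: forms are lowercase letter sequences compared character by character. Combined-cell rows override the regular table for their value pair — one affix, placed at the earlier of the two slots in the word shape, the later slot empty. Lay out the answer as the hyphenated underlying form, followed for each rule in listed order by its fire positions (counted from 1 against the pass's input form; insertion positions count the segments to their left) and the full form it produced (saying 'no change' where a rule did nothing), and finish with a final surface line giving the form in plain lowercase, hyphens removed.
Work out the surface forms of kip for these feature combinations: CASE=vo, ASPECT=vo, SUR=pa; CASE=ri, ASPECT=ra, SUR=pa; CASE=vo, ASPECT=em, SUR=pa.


cell CASE=vo, ASPECT=vo, SUR=pa:
underlying: pum-kip-dup
1. f -> v, k -> g, p -> b, s -> z, t -> d / V _ V: no change
2. b -> p, d -> t, g -> k, v -> f / _ #: no change
3. k -> g, p -> b, t -> d / _ Z: fires at position(s) 6: pumkibdup
surface: pumkibdup

cell CASE=ri, ASPECT=ra, SUR=pa:
underlying: pum-kip-ki-ki
1. f -> v, k -> g, p -> b, s -> z, t -> d / V _ V: fires at position(s) 9: pumkipkigi
2. b -> p, d -> t, g -> k, v -> f / _ #: no change
3. k -> g, p -> b, t -> d / _ Z: no change
surface: pumkipkigi

cell CASE=vo, ASPECT=em, SUR=pa:
underlying: pum-kip-di-id
1. f -> v, k -> g, p -> b, s -> z, t -> d / V _ V: no change
2. b -> p, d -> t, g -> k, v -> f / _ #: fires at position(s) 10: pumkipdiit
3. k -> g, p -> b, t -> d / _ Z: fires at position(s) 6: pumkibdiit
surface: pumkibdiit


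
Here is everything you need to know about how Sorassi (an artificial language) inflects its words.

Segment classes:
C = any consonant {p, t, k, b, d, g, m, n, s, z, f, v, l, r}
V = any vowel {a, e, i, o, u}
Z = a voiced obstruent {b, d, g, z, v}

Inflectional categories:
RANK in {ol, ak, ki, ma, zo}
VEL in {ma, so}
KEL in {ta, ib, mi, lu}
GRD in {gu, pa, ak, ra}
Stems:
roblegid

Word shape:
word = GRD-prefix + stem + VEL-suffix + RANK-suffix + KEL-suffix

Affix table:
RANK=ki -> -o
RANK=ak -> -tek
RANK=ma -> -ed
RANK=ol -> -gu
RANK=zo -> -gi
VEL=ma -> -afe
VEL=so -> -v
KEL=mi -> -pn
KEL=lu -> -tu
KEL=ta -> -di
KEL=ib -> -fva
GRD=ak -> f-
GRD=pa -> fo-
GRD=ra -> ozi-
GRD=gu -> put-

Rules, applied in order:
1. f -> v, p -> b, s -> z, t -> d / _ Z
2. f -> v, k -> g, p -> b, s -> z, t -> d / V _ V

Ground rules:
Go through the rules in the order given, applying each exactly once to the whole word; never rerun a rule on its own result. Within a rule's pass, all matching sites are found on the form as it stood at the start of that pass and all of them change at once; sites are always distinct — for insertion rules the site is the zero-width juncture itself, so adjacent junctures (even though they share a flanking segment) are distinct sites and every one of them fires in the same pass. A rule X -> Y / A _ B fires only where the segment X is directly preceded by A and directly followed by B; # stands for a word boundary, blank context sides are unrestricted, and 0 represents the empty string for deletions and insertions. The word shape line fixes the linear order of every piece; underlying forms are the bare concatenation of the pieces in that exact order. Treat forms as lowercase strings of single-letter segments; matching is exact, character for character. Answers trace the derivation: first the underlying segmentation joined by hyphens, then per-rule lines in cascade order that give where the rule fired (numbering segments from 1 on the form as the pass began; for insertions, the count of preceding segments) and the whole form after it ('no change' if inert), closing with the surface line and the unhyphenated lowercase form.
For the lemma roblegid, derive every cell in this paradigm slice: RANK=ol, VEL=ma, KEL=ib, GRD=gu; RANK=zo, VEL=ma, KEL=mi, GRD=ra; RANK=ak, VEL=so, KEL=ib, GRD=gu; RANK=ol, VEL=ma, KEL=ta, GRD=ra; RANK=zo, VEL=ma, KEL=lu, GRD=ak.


cell RANK=ol, VEL=ma, KEL=ib, GRD=gu:
underlying: put-roblegid-afe-gu-fva
1. f -> v, p -> b, s -> z, t -> d / _ Z: fires at position(s) 17: putroblegidafeguvva
2. f -> v, k -> g, p -> b, s -> z, t -> d / V _ V: fires at position(s) 13: putroblegidaveguvva
surface: putroblegidaveguvva

cell RANK=zo, VEL=ma, KEL=mi, GRD=ra:
underlying: ozi-roblegid-afe-gi-pn
1. f -> v, p -> b, s -> z, t -> d / _ Z: no change
2. f -> v, k -> g, p -> b, s -> z, t -> d / V _ V: fires at position(s) 13: oziroblegidavegipn
surface: oziroblegidavegipn

cell RANK=ak, VEL=so, KEL=ib, GRD=gu:
underlying: put-roblegid-v-tek-fva
1. f -> v, p -> b, s -> z, t -> d / _ Z: fires at position(s) 16: putroblegidvtekvva
2. f -> v, k -> g, p -> b, s -> z, t -> d / V _ V: no change
surface: putroblegidvtekvva

cell RANK=ol, VEL=ma, KEL=ta, GRD=ra:
underlying: ozi-roblegid-afe-gu-di
1. f -> v, p -> b, s -> z, t -> d / _ Z: no change
2. f -> v, k -> g, p -> b, s -> z, t -> d / V _ V: fires at position(s) 13: oziroblegidavegudi
surface: oziroblegidavegudi

cell RANK=zo, VEL=ma, KEL=lu, GRD=ak:
underlying: f-roblegid-afe-gi-tu
1. f -> v, p -> b, s -> z, t -> d / _ Z: no change
2. f -> v, k -> g, p -> b, s -> z, t -> d / V _ V: fires at position(s) 11, 15: froblegidavegidu
surface: froblegidavegidu


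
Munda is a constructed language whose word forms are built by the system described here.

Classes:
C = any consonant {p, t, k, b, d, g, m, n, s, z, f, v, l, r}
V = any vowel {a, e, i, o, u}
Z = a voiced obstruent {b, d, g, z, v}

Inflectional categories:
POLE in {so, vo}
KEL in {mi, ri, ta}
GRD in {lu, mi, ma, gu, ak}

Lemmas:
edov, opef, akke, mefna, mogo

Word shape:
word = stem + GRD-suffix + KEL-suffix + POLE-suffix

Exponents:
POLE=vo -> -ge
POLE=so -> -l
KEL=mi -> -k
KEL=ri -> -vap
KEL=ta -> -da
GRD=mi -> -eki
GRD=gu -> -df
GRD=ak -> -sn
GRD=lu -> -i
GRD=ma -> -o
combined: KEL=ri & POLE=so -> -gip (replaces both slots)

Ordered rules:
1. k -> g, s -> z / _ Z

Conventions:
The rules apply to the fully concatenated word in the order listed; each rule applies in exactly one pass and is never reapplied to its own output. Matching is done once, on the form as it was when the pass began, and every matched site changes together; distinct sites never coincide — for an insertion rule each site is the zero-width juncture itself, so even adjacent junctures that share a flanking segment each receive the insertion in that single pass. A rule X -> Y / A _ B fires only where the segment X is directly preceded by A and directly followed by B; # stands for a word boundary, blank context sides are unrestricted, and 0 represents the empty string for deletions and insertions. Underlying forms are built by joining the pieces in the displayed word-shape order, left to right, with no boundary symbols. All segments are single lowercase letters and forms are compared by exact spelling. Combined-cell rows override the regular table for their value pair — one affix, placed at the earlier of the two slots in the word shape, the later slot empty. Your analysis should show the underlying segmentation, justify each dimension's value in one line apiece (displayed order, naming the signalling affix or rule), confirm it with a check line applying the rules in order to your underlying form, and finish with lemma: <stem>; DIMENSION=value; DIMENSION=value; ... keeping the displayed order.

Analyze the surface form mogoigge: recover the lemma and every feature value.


underlying: mogo-i-k-ge
POLE=vo - signalled by the affix -ge
KEL=mi - signalled by the affix -k
GRD=lu - signalled by the affix -i
check: mogoikge -> mogoigge
lemma: mogo; POLE=vo; KEL=mi; GRD=lu


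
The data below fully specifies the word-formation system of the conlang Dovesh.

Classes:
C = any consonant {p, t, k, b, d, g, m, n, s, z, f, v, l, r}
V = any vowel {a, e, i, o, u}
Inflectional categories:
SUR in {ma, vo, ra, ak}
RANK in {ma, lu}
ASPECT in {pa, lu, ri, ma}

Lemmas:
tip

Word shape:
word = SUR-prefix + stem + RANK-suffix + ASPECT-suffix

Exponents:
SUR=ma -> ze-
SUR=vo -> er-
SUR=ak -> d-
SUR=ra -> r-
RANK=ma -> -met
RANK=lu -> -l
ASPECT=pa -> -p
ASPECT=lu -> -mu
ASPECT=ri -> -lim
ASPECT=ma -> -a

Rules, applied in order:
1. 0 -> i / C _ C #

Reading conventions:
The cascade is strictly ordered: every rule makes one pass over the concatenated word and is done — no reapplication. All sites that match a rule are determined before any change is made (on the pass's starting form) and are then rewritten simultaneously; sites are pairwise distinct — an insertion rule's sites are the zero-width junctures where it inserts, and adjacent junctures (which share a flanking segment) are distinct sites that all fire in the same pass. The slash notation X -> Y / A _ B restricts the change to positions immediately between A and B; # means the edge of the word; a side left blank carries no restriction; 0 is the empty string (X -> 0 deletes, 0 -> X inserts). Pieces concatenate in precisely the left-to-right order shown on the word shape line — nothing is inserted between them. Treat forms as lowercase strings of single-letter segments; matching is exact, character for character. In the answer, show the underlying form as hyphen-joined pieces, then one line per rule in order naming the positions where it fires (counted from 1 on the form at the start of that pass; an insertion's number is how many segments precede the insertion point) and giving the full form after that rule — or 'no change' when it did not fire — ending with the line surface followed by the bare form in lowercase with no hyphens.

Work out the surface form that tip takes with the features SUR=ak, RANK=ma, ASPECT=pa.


underlying: d-tip-met-p
1. 0 -> i / C _ C #: inserts after position(s) 7: dtipmetip
surface: dtipmetip


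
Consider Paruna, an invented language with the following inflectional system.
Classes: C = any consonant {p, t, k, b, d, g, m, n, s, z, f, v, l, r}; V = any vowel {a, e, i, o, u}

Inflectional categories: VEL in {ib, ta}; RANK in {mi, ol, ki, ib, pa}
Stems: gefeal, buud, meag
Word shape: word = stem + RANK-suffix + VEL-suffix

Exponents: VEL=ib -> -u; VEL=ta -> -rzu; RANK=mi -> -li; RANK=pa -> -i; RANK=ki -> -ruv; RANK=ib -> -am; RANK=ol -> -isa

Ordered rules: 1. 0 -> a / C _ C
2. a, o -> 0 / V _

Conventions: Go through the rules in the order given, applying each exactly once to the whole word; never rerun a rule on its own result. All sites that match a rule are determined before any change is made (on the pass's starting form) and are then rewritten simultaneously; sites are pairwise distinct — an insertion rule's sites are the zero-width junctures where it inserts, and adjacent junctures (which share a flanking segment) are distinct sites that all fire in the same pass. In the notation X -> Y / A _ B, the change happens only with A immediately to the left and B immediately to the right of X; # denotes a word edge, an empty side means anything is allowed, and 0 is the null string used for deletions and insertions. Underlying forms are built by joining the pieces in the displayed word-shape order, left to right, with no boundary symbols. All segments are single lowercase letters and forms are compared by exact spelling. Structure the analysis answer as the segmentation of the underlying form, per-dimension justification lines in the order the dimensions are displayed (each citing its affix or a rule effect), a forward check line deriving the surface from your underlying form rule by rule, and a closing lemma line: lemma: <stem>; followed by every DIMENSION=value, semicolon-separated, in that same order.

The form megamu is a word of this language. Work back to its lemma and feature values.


underlying: meag-am-u
VEL=ib - signalled by the affix -u
RANK=ib - signalled by the affix -am
check: meagamu -> meagamu -> megamu
lemma: meag; VEL=ib; RANK=ib
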